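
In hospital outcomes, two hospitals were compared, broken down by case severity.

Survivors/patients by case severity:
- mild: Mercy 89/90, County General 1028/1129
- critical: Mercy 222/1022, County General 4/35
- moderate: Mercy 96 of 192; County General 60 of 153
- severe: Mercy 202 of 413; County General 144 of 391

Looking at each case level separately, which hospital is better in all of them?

Mercy

Mild: Mercy 89/90 = 98.9%, County General 1028/1129 = 91.1% → Mercy
Critical: Mercy 222/1022 = 21.7%, County General 4/35 = 11.4% → Mercy
Moderate: Mercy 96/192 = 50.0%, County General 60/153 = 39.2% → Mercy
Severe: Mercy 202/413 = 48.9%, County General 144/391 = 36.8% → Mercy
Mercy has the higher rate in all 4 groups.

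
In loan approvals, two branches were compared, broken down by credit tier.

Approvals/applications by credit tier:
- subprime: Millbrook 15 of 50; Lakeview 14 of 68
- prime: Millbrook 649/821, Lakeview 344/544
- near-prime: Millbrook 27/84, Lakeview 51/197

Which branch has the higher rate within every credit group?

Subprime: Millbrook 15/50 = 30.0%, Lakeview 14/68 = 20.6% → Millbrook
Prime: Millbrook 649/821 = 79.0%, Lakeview 344/544 = 63.2% → Millbrook
Near-prime: Millbrook 27/84 = 32.1%, Lakeview 51/197 = 25.9% → Millbrook
Millbrook has the higher rate in all 3 groups.

Millbrook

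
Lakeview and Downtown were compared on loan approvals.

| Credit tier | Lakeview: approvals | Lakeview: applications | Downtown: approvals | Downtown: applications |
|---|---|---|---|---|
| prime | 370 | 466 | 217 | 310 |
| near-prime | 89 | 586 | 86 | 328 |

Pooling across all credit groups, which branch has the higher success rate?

Downtown

Prime: Lakeview 370/466 = 79.4%, Downtown 217/310 = 70.0% → Lakeview
Near-prime: Lakeview 89/586 = 15.2%, Downtown 86/328 = 26.2% → Downtown
Overall: Lakeview 459/1052 = 43.6%, Downtown 303/638 = 47.5% → Downtown
(Neither sweeps every credit group, but Downtown has the higher pooled rate.)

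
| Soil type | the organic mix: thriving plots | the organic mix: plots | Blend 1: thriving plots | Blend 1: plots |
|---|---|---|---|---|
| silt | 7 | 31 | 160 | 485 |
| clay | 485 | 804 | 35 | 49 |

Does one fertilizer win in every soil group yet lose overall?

Silt: the organic mix 7/31 = 22.6%, Blend 1 160/485 = 33.0% → Blend 1
Clay: the organic mix 485/804 = 60.3%, Blend 1 35/49 = 71.4% → Blend 1
Overall: the organic mix 492/835 = 58.9%, Blend 1 195/534 = 36.5% → the organic mix
Blend 1 wins each soil group but the organic mix wins overall — the comparison reverses. Blend 1's plots skew toward silt, which has a lower base rate.

Yes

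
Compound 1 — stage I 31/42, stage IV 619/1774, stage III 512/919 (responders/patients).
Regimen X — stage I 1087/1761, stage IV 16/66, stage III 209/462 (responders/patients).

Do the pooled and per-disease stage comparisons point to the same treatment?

Stage I: Compound 1 31/42 = 73.8%, Regimen X 1087/1761 = 61.7% → Compound 1
Stage IV: Compound 1 619/1774 = 34.9%, Regimen X 16/66 = 24.2% → Compound 1
Stage III: Compound 1 512/919 = 55.7%, Regimen X 209/462 = 45.2% → Compound 1
Overall: Compound 1 1162/2735 = 42.5%, Regimen X 1312/2289 = 57.3% → Regimen X
Compound 1 wins each disease group but Regimen X wins overall — the comparison reverses. Compound 1's patients skew toward stage IV, which has a lower base rate.

No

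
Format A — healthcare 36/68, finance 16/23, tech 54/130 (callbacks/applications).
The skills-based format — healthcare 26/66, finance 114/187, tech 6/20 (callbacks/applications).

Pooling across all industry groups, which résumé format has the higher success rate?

Healthcare: Format A 36/68 = 52.9%, the skills-based format 26/66 = 39.4% → Format A
Finance: Format A 16/23 = 69.6%, the skills-based format 114/187 = 61.0% → Format A
Tech: Format A 54/130 = 41.5%, the skills-based format 6/20 = 30.0% → Format A
Overall: Format A 106/221 = 48.0%, the skills-based format 146/273 = 53.5% → the skills-based format
(Format A wins every industry group but the skills-based format wins overall — Format A's applications skew toward the low-rate tech group.)

the skills-based format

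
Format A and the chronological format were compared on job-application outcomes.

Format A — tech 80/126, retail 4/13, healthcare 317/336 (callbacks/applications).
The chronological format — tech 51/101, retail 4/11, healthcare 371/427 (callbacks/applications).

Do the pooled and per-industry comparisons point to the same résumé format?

Tech: Format A 80/126 = 63.5%, the chronological format 51/101 = 50.5% → Format A
Retail: Format A 4/13 = 30.8%, the chronological format 4/11 = 36.4% → the chronological format
Healthcare: Format A 317/336 = 94.3%, the chronological format 371/427 = 86.9% → Format A
Overall: Format A 401/475 = 84.4%, the chronological format 426/539 = 79.0% → Format A
Neither sweeps: Format A wins 2 of 3 groups, the chronological format wins 1. Format A wins overall but not every group — no Simpson reversal.

No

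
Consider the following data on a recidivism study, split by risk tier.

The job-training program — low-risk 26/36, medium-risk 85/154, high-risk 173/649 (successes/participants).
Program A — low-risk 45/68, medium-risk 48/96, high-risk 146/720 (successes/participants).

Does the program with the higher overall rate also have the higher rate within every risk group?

Low-risk: the job-training program 26/36 = 72.2%, Program A 45/68 = 66.2% → the job-training program
Medium-risk: the job-training program 85/154 = 55.2%, Program A 48/96 = 50.0% → the job-training program
High-risk: the job-training program 173/649 = 26.7%, Program A 146/720 = 20.3% → the job-training program
Overall: the job-training program 284/839 = 33.8%, Program A 239/884 = 27.0% → the job-training program
The job-training program wins overall and in every risk group — no reversal.

Yes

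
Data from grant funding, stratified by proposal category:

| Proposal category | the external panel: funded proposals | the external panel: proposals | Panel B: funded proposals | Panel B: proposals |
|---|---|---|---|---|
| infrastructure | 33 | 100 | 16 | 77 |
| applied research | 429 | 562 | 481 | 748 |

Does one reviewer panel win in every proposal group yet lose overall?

Infrastructure: the external panel 33/100 = 33.0%, Panel B 16/77 = 20.8% → the external panel
Applied research: the external panel 429/562 = 76.3%, Panel B 481/748 = 64.3% → the external panel
Overall: the external panel 462/662 = 69.8%, Panel B 497/825 = 60.2% → the external panel
The external panel wins overall and in every proposal group — no reversal.

No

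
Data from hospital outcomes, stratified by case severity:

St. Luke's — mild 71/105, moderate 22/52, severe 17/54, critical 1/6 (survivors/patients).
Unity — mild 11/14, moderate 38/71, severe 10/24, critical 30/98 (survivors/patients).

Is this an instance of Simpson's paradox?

Mild: St. Luke's 71/105 = 67.6%, Unity 11/14 = 78.6% → Unity
Moderate: St. Luke's 22/52 = 42.3%, Unity 38/71 = 53.5% → Unity
Severe: St. Luke's 17/54 = 31.5%, Unity 10/24 = 41.7% → Unity
Critical: St. Luke's 1/6 = 16.7%, Unity 30/98 = 30.6% → Unity
Overall: St. Luke's 111/217 = 51.2%, Unity 89/207 = 43.0% → St. Luke's
Unity wins each case group but St. Luke's wins overall — the comparison reverses. Unity's patients skew toward critical, which has a lower base rate.

Yes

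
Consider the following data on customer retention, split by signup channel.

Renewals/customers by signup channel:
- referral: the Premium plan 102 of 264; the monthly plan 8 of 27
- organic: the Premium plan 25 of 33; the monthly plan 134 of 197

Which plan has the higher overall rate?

Referral: the Premium plan 102/264 = 38.6%, the monthly plan 8/27 = 29.6% → the Premium plan
Organic: the Premium plan 25/33 = 75.8%, the monthly plan 134/197 = 68.0% → the Premium plan
Overall: the Premium plan 127/297 = 42.8%, the monthly plan 142/224 = 63.4% → the monthly plan
(The Premium plan wins every signup group but the monthly plan wins overall — the Premium plan's customers skew toward the low-rate referral group.)

the monthly plan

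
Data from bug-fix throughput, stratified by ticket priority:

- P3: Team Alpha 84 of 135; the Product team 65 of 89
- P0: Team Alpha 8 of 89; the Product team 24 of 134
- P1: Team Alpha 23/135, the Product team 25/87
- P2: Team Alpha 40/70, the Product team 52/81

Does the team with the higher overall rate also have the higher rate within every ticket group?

P3: Team Alpha 84/135 = 62.2%, the Product team 65/89 = 73.0% → the Product team
P0: Team Alpha 8/89 = 9.0%, the Product team 24/134 = 17.9% → the Product team
P1: Team Alpha 23/135 = 17.0%, the Product team 25/87 = 28.7% → the Product team
P2: Team Alpha 40/70 = 57.1%, the Product team 52/81 = 64.2% → the Product team
Overall: Team Alpha 155/429 = 36.1%, the Product team 166/391 = 42.5% → the Product team
The Product team wins overall and in every ticket group — no reversal.

Yes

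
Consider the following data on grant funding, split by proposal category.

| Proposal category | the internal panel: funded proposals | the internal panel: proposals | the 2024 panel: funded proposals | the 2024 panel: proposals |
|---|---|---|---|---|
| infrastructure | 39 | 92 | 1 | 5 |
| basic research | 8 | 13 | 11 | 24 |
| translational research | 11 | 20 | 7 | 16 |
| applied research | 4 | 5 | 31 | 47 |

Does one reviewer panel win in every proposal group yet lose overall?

Yes

Infrastructure: the internal panel 39/92 = 42.4%, the 2024 panel 1/5 = 20.0% → the internal panel
Basic research: the internal panel 8/13 = 61.5%, the 2024 panel 11/24 = 45.8% → the internal panel
Translational research: the internal panel 11/20 = 55.0%, the 2024 panel 7/16 = 43.8% → the internal panel
Applied research: the internal panel 4/5 = 80.0%, the 2024 panel 31/47 = 66.0% → the internal panel
Overall: the internal panel 62/130 = 47.7%, the 2024 panel 50/92 = 54.3% → the 2024 panel
The internal panel wins each proposal group but the 2024 panel wins overall — the comparison reverses. The internal panel's proposals skew toward infrastructure, which has a lower base rate.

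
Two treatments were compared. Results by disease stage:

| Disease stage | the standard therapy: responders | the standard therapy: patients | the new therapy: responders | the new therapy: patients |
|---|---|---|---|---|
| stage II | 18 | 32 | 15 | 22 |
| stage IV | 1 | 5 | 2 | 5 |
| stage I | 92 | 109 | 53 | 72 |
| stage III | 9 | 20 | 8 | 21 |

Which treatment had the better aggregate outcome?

Stage II: the standard therapy 18/32 = 56.2%, the new therapy 15/22 = 68.2% → the new therapy
Stage IV: the standard therapy 1/5 = 20.0%, the new therapy 2/5 = 40.0% → the new therapy
Stage I: the standard therapy 92/109 = 84.4%, the new therapy 53/72 = 73.6% → the standard therapy
Stage III: the standard therapy 9/20 = 45.0%, the new therapy 8/21 = 38.1% → the standard therapy
Overall: the standard therapy 120/166 = 72.3%, the new therapy 78/120 = 65.0% → the standard therapy
(Neither sweeps every disease group, but the standard therapy has the higher pooled rate.)

the standard therapy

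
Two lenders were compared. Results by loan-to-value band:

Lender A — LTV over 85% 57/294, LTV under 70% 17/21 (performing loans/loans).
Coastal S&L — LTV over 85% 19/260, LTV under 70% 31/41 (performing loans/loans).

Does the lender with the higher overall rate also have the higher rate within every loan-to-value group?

LTV over 85%: Lender A 57/294 = 19.4%, Coastal S&L 19/260 = 7.3% → Lender A
LTV under 70%: Lender A 17/21 = 81.0%, Coastal S&L 31/41 = 75.6% → Lender A
Overall: Lender A 74/315 = 23.5%, Coastal S&L 50/301 = 16.6% → Lender A
Lender A wins overall and in every loan-to-value group — no reversal.

Yes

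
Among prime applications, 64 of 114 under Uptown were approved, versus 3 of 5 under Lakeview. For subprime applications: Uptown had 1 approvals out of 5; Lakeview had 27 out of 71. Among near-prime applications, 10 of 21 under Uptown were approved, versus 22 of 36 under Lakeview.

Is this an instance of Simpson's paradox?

Prime: Uptown 64/114 = 56.1%, Lakeview 3/5 = 60.0% → Lakeview
Subprime: Uptown 1/5 = 20.0%, Lakeview 27/71 = 38.0% → Lakeview
Near-prime: Uptown 10/21 = 47.6%, Lakeview 22/36 = 61.1% → Lakeview
Overall: Uptown 75/140 = 53.6%, Lakeview 52/112 = 46.4% → Uptown
Lakeview wins each credit group but Uptown wins overall — the comparison reverses. Lakeview's applications skew toward subprime, which has a lower base rate.

Yes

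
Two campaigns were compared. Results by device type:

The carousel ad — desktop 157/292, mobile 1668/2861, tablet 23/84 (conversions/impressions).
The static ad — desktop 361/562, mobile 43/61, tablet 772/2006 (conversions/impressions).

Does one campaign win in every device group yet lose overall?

Yes

Desktop: the carousel ad 157/292 = 53.8%, the static ad 361/562 = 64.2% → the static ad
Mobile: the carousel ad 1668/2861 = 58.3%, the static ad 43/61 = 70.5% → the static ad
Tablet: the carousel ad 23/84 = 27.4%, the static ad 772/2006 = 38.5% → the static ad
Overall: the carousel ad 1848/3237 = 57.1%, the static ad 1176/2629 = 44.7% → the carousel ad
The static ad wins each device group but the carousel ad wins overall — the comparison reverses. The static ad's impressions skew toward tablet, which has a lower base rate.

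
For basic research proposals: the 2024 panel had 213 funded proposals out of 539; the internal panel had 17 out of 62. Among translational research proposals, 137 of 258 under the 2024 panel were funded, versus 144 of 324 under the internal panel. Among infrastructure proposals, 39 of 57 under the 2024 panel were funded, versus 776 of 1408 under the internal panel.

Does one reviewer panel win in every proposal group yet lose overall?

Yes

Basic research: the 2024 panel 213/539 = 39.5%, the internal panel 17/62 = 27.4% → the 2024 panel
Translational research: the 2024 panel 137/258 = 53.1%, the internal panel 144/324 = 44.4% → the 2024 panel
Infrastructure: the 2024 panel 39/57 = 68.4%, the internal panel 776/1408 = 55.1% → the 2024 panel
Overall: the 2024 panel 389/854 = 45.6%, the internal panel 937/1794 = 52.2% → the internal panel
The 2024 panel wins each proposal group but the internal panel wins overall — the comparison reverses. The 2024 panel's proposals skew toward basic research, which has a lower base rate.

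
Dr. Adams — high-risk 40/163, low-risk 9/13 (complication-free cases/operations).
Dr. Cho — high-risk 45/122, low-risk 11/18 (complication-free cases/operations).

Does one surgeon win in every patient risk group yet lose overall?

No

High-risk: Dr. Adams 40/163 = 24.5%, Dr. Cho 45/122 = 36.9% → Dr. Cho
Low-risk: Dr. Adams 9/13 = 69.2%, Dr. Cho 11/18 = 61.1% → Dr. Adams
Overall: Dr. Adams 49/176 = 27.8%, Dr. Cho 56/140 = 40.0% → Dr. Cho
Neither sweeps: Dr. Adams wins 1 of 2 groups, Dr. Cho wins 1. Dr. Cho wins overall but not every group — no Simpson reversal.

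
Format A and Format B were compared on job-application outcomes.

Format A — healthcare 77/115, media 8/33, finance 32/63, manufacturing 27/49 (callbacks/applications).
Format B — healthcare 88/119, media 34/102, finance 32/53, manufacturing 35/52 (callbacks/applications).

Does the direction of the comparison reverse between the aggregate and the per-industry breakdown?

No

Healthcare: Format A 77/115 = 67.0%, Format B 88/119 = 73.9% → Format B
Media: Format A 8/33 = 24.2%, Format B 34/102 = 33.3% → Format B
Finance: Format A 32/63 = 50.8%, Format B 32/53 = 60.4% → Format B
Manufacturing: Format A 27/49 = 55.1%, Format B 35/52 = 67.3% → Format B
Overall: Format A 144/260 = 55.4%, Format B 189/326 = 58.0% → Format B
Format B wins overall and in every industry group — no reversal.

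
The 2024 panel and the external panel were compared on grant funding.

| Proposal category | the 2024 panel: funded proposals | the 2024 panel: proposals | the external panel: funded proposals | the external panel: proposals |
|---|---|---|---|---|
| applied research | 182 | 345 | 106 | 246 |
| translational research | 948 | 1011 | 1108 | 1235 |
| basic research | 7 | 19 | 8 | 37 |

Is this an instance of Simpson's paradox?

No

Applied research: the 2024 panel 182/345 = 52.8%, the external panel 106/246 = 43.1% → the 2024 panel
Translational research: the 2024 panel 948/1011 = 93.8%, the external panel 1108/1235 = 89.7% → the 2024 panel
Basic research: the 2024 panel 7/19 = 36.8%, the external panel 8/37 = 21.6% → the 2024 panel
Overall: the 2024 panel 1137/1375 = 82.7%, the external panel 1222/1518 = 80.5% → the 2024 panel
The 2024 panel wins overall and in every proposal group — no reversal.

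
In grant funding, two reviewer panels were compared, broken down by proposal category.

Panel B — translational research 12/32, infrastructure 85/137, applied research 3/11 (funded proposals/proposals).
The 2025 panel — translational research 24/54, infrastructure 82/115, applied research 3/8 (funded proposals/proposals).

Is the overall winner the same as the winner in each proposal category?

Translational research: Panel B 12/32 = 37.5%, the 2025 panel 24/54 = 44.4% → the 2025 panel
Infrastructure: Panel B 85/137 = 62.0%, the 2025 panel 82/115 = 71.3% → the 2025 panel
Applied research: Panel B 3/11 = 27.3%, the 2025 panel 3/8 = 37.5% → the 2025 panel
Overall: Panel B 100/180 = 55.6%, the 2025 panel 109/177 = 61.6% → the 2025 panel
The 2025 panel wins overall and in every proposal group — no reversal.

Yes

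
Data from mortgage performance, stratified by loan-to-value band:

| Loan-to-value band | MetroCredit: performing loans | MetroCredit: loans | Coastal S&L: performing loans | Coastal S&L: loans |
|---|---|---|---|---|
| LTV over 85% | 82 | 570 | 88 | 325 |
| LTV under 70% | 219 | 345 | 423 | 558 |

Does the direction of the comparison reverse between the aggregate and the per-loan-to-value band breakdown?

LTV over 85%: MetroCredit 82/570 = 14.4%, Coastal S&L 88/325 = 27.1% → Coastal S&L
LTV under 70%: MetroCredit 219/345 = 63.5%, Coastal S&L 423/558 = 75.8% → Coastal S&L
Overall: MetroCredit 301/915 = 32.9%, Coastal S&L 511/883 = 57.9% → Coastal S&L
Coastal S&L wins overall and in every loan-to-value group — no reversal.

No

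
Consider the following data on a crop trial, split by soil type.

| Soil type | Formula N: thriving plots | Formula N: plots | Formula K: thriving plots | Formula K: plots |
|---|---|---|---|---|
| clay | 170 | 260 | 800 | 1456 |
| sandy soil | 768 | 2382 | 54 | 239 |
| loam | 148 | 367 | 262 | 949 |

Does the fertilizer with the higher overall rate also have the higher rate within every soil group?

Clay: Formula N 170/260 = 65.4%, Formula K 800/1456 = 54.9% → Formula N
Sandy soil: Formula N 768/2382 = 32.2%, Formula K 54/239 = 22.6% → Formula N
Loam: Formula N 148/367 = 40.3%, Formula K 262/949 = 27.6% → Formula N
Overall: Formula N 1086/3009 = 36.1%, Formula K 1116/2644 = 42.2% → Formula K
Formula N wins each soil group but Formula K wins overall — the comparison reverses. Formula N's plots skew toward sandy soil, which has a lower base rate.

No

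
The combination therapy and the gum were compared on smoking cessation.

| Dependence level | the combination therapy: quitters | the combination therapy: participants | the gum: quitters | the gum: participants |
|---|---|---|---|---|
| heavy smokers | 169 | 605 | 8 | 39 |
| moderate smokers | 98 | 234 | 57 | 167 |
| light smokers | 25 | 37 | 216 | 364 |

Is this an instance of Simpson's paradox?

Yes

Heavy smokers: the combination therapy 169/605 = 27.9%, the gum 8/39 = 20.5% → the combination therapy
Moderate smokers: the combination therapy 98/234 = 41.9%, the gum 57/167 = 34.1% → the combination therapy
Light smokers: the combination therapy 25/37 = 67.6%, the gum 216/364 = 59.3% → the combination therapy
Overall: the combination therapy 292/876 = 33.3%, the gum 281/570 = 49.3% → the gum
The combination therapy wins each dependence group but the gum wins overall — the comparison reverses. The combination therapy's participants skew toward heavy smokers, which has a lower base rate.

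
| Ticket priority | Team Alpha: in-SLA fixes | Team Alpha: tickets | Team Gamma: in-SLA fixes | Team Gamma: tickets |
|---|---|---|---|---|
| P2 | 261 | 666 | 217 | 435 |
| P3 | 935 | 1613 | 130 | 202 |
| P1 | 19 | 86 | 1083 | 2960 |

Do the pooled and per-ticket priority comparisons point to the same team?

P2: Team Alpha 261/666 = 39.2%, Team Gamma 217/435 = 49.9% → Team Gamma
P3: Team Alpha 935/1613 = 58.0%, Team Gamma 130/202 = 64.4% → Team Gamma
P1: Team Alpha 19/86 = 22.1%, Team Gamma 1083/2960 = 36.6% → Team Gamma
Overall: Team Alpha 1215/2365 = 51.4%, Team Gamma 1430/3597 = 39.8% → Team Alpha
Team Gamma wins each ticket group but Team Alpha wins overall — the comparison reverses. Team Gamma's tickets skew toward P1, which has a lower base rate.

No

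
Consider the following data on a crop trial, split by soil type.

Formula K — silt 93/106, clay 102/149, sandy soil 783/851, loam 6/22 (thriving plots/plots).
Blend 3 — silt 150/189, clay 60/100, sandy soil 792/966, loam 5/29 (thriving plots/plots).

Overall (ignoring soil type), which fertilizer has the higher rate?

Silt: Formula K 93/106 = 87.7%, Blend 3 150/189 = 79.4% → Formula K
Clay: Formula K 102/149 = 68.5%, Blend 3 60/100 = 60.0% → Formula K
Sandy soil: Formula K 783/851 = 92.0%, Blend 3 792/966 = 82.0% → Formula K
Loam: Formula K 6/22 = 27.3%, Blend 3 5/29 = 17.2% → Formula K
Overall: Formula K 984/1128 = 87.2%, Blend 3 1007/1284 = 78.4% → Formula K

Formula K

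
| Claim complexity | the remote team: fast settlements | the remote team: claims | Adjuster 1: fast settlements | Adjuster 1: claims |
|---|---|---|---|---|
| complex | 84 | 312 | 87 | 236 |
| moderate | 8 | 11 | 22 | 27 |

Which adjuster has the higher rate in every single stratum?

Complex: the remote team 84/312 = 26.9%, Adjuster 1 87/236 = 36.9% → Adjuster 1
Moderate: the remote team 8/11 = 72.7%, Adjuster 1 22/27 = 81.5% → Adjuster 1
Adjuster 1 has the higher rate in both groups.

Adjuster 1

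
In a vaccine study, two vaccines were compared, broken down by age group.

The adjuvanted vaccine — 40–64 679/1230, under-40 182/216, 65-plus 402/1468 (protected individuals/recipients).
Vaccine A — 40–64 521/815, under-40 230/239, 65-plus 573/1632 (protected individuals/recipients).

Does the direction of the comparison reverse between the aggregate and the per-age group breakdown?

No

40–64: the adjuvanted vaccine 679/1230 = 55.2%, Vaccine A 521/815 = 63.9% → Vaccine A
Under-40: the adjuvanted vaccine 182/216 = 84.3%, Vaccine A 230/239 = 96.2% → Vaccine A
65-plus: the adjuvanted vaccine 402/1468 = 27.4%, Vaccine A 573/1632 = 35.1% → Vaccine A
Overall: the adjuvanted vaccine 1263/2914 = 43.3%, Vaccine A 1324/2686 = 49.3% → Vaccine A
Vaccine A wins overall and in every age group — no reversal.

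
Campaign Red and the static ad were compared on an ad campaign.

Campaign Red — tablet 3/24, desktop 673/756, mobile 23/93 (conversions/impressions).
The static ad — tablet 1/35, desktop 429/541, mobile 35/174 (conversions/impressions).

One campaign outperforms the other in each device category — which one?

Campaign Red

Tablet: Campaign Red 3/24 = 12.5%, the static ad 1/35 = 2.9% → Campaign Red
Desktop: Campaign Red 673/756 = 89.0%, the static ad 429/541 = 79.3% → Campaign Red
Mobile: Campaign Red 23/93 = 24.7%, the static ad 35/174 = 20.1% → Campaign Red
Campaign Red has the higher rate in all 3 groups.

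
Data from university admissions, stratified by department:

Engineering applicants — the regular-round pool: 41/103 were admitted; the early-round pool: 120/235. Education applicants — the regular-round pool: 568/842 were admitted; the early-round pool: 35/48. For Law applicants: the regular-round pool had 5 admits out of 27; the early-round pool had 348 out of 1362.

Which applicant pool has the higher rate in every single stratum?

Engineering: the regular-round pool 41/103 = 39.8%, the early-round pool 120/235 = 51.1% → the early-round pool
Education: the regular-round pool 568/842 = 67.5%, the early-round pool 35/48 = 72.9% → the early-round pool
Law: the regular-round pool 5/27 = 18.5%, the early-round pool 348/1362 = 25.6% → the early-round pool
The early-round pool has the higher rate in all 3 groups.

the early-round pool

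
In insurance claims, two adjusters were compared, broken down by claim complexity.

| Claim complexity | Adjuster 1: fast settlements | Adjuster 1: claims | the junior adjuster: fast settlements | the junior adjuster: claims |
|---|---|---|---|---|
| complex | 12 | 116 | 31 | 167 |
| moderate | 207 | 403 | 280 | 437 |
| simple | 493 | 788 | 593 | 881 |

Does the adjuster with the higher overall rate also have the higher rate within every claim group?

Complex: Adjuster 1 12/116 = 10.3%, the junior adjuster 31/167 = 18.6% → the junior adjuster
Moderate: Adjuster 1 207/403 = 51.4%, the junior adjuster 280/437 = 64.1% → the junior adjuster
Simple: Adjuster 1 493/788 = 62.6%, the junior adjuster 593/881 = 67.3% → the junior adjuster
Overall: Adjuster 1 712/1307 = 54.5%, the junior adjuster 904/1485 = 60.9% → the junior adjuster
The junior adjuster wins overall and in every claim group — no reversal.

Yes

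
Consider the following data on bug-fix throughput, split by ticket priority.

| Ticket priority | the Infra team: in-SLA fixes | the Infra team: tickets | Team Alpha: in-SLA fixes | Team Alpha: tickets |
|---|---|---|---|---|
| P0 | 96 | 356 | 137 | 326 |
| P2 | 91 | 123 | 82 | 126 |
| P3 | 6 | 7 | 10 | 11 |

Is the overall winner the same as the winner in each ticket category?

No

P0: the Infra team 96/356 = 27.0%, Team Alpha 137/326 = 42.0% → Team Alpha
P2: the Infra team 91/123 = 74.0%, Team Alpha 82/126 = 65.1% → the Infra team
P3: the Infra team 6/7 = 85.7%, Team Alpha 10/11 = 90.9% → Team Alpha
Overall: the Infra team 193/486 = 39.7%, Team Alpha 229/463 = 49.5% → Team Alpha
Neither sweeps: the Infra team wins 1 of 3 groups, Team Alpha wins 2. Team Alpha wins overall but not every group — no Simpson reversal.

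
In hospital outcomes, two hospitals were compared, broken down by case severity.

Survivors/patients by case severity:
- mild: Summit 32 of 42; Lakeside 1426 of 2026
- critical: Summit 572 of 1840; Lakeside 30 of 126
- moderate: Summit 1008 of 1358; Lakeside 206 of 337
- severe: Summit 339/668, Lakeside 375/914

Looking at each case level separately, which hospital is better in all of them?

Mild: Summit 32/42 = 76.2%, Lakeside 1426/2026 = 70.4% → Summit
Critical: Summit 572/1840 = 31.1%, Lakeside 30/126 = 23.8% → Summit
Moderate: Summit 1008/1358 = 74.2%, Lakeside 206/337 = 61.1% → Summit
Severe: Summit 339/668 = 50.7%, Lakeside 375/914 = 41.0% → Summit
Summit has the higher rate in all 4 groups.

Summit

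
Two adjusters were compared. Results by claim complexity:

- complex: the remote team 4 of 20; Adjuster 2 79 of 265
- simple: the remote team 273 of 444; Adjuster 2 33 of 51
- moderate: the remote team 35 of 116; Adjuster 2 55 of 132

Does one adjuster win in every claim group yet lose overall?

Yes

Complex: the remote team 4/20 = 20.0%, Adjuster 2 79/265 = 29.8% → Adjuster 2
Simple: the remote team 273/444 = 61.5%, Adjuster 2 33/51 = 64.7% → Adjuster 2
Moderate: the remote team 35/116 = 30.2%, Adjuster 2 55/132 = 41.7% → Adjuster 2
Overall: the remote team 312/580 = 53.8%, Adjuster 2 167/448 = 37.3% → the remote team
Adjuster 2 wins each claim group but the remote team wins overall — the comparison reverses. Adjuster 2's claims skew toward complex, which has a lower base rate.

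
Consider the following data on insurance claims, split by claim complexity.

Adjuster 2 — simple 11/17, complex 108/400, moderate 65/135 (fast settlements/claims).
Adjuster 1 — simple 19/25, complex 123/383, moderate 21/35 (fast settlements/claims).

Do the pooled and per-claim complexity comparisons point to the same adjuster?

Yes

Simple: Adjuster 2 11/17 = 64.7%, Adjuster 1 19/25 = 76.0% → Adjuster 1
Complex: Adjuster 2 108/400 = 27.0%, Adjuster 1 123/383 = 32.1% → Adjuster 1
Moderate: Adjuster 2 65/135 = 48.1%, Adjuster 1 21/35 = 60.0% → Adjuster 1
Overall: Adjuster 2 184/552 = 33.3%, Adjuster 1 163/443 = 36.8% → Adjuster 1
Adjuster 1 wins overall and in every claim group — no reversal.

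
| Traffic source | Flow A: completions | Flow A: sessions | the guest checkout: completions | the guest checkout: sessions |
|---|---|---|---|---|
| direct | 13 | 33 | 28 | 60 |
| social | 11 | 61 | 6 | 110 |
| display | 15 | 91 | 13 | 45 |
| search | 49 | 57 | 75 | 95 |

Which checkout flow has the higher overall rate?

the guest checkout

Direct: Flow A 13/33 = 39.4%, the guest checkout 28/60 = 46.7% → the guest checkout
Social: Flow A 11/61 = 18.0%, the guest checkout 6/110 = 5.5% → Flow A
Display: Flow A 15/91 = 16.5%, the guest checkout 13/45 = 28.9% → the guest checkout
Search: Flow A 49/57 = 86.0%, the guest checkout 75/95 = 78.9% → Flow A
Overall: Flow A 88/242 = 36.4%, the guest checkout 122/310 = 39.4% → the guest checkout
(Neither sweeps every traffic group, but the guest checkout has the higher pooled rate.)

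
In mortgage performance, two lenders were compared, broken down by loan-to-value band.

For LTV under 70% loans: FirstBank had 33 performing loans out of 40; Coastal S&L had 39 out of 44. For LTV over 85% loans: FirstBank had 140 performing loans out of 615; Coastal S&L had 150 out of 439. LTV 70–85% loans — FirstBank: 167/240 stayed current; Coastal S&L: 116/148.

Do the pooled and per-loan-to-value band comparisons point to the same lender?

LTV under 70%: FirstBank 33/40 = 82.5%, Coastal S&L 39/44 = 88.6% → Coastal S&L
LTV over 85%: FirstBank 140/615 = 22.8%, Coastal S&L 150/439 = 34.2% → Coastal S&L
LTV 70–85%: FirstBank 167/240 = 69.6%, Coastal S&L 116/148 = 78.4% → Coastal S&L
Overall: FirstBank 340/895 = 38.0%, Coastal S&L 305/631 = 48.3% → Coastal S&L
Coastal S&L wins overall and in every loan-to-value group — no reversal.

Yes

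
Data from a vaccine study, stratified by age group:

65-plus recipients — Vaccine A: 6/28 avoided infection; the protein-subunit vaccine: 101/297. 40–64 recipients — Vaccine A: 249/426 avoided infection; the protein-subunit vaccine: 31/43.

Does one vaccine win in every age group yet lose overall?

Yes

65-plus: Vaccine A 6/28 = 21.4%, the protein-subunit vaccine 101/297 = 34.0% → the protein-subunit vaccine
40–64: Vaccine A 249/426 = 58.5%, the protein-subunit vaccine 31/43 = 72.1% → the protein-subunit vaccine
Overall: Vaccine A 255/454 = 56.2%, the protein-subunit vaccine 132/340 = 38.8% → Vaccine A
The protein-subunit vaccine wins each age group but Vaccine A wins overall — the comparison reverses. The protein-subunit vaccine's recipients skew toward 65-plus, which has a lower base rate.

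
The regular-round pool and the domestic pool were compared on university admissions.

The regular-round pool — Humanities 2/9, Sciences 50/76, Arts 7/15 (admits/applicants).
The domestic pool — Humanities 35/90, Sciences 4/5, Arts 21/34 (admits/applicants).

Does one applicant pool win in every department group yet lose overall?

Yes

Humanities: the regular-round pool 2/9 = 22.2%, the domestic pool 35/90 = 38.9% → the domestic pool
Sciences: the regular-round pool 50/76 = 65.8%, the domestic pool 4/5 = 80.0% → the domestic pool
Arts: the regular-round pool 7/15 = 46.7%, the domestic pool 21/34 = 61.8% → the domestic pool
Overall: the regular-round pool 59/100 = 59.0%, the domestic pool 60/129 = 46.5% → the regular-round pool
The domestic pool wins each department group but the regular-round pool wins overall — the comparison reverses. The domestic pool's applicants skew toward Humanities, which has a lower base rate.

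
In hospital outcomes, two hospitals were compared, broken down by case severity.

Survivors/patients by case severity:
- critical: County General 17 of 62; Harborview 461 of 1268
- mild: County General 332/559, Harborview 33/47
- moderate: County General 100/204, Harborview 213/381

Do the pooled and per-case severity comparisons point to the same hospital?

Critical: County General 17/62 = 27.4%, Harborview 461/1268 = 36.4% → Harborview
Mild: County General 332/559 = 59.4%, Harborview 33/47 = 70.2% → Harborview
Moderate: County General 100/204 = 49.0%, Harborview 213/381 = 55.9% → Harborview
Overall: County General 449/825 = 54.4%, Harborview 707/1696 = 41.7% → County General
Harborview wins each case group but County General wins overall — the comparison reverses. Harborview's patients skew toward critical, which has a lower base rate.

No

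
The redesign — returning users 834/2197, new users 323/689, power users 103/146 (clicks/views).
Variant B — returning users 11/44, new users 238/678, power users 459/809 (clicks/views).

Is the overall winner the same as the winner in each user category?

No

Returning users: the redesign 834/2197 = 38.0%, Variant B 11/44 = 25.0% → the redesign
New users: the redesign 323/689 = 46.9%, Variant B 238/678 = 35.1% → the redesign
Power users: the redesign 103/146 = 70.5%, Variant B 459/809 = 56.7% → the redesign
Overall: the redesign 1260/3032 = 41.6%, Variant B 708/1531 = 46.2% → Variant B
The redesign wins each user group but Variant B wins overall — the comparison reverses. The redesign's views skew toward returning users, which has a lower base rate.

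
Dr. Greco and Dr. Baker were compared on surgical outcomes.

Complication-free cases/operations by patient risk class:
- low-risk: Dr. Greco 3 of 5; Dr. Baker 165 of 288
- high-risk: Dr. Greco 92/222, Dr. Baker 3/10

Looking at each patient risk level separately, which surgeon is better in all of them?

Low-risk: Dr. Greco 3/5 = 60.0%, Dr. Baker 165/288 = 57.3% → Dr. Greco
High-risk: Dr. Greco 92/222 = 41.4%, Dr. Baker 3/10 = 30.0% → Dr. Greco
Dr. Greco has the higher rate in both groups.

Dr. Greco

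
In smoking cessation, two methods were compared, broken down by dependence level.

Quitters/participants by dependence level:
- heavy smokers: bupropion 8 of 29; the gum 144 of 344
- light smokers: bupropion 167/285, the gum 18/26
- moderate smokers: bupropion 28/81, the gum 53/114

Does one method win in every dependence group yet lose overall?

Heavy smokers: bupropion 8/29 = 27.6%, the gum 144/344 = 41.9% → the gum
Light smokers: bupropion 167/285 = 58.6%, the gum 18/26 = 69.2% → the gum
Moderate smokers: bupropion 28/81 = 34.6%, the gum 53/114 = 46.5% → the gum
Overall: bupropion 203/395 = 51.4%, the gum 215/484 = 44.4% → bupropion
The gum wins each dependence group but bupropion wins overall — the comparison reverses. The gum's participants skew toward heavy smokers, which has a lower base rate.

Yes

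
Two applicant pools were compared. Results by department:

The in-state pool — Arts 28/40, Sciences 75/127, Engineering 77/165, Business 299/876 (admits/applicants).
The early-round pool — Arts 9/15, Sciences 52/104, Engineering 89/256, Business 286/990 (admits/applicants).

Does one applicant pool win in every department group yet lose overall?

Arts: the in-state pool 28/40 = 70.0%, the early-round pool 9/15 = 60.0% → the in-state pool
Sciences: the in-state pool 75/127 = 59.1%, the early-round pool 52/104 = 50.0% → the in-state pool
Engineering: the in-state pool 77/165 = 46.7%, the early-round pool 89/256 = 34.8% → the in-state pool
Business: the in-state pool 299/876 = 34.1%, the early-round pool 286/990 = 28.9% → the in-state pool
Overall: the in-state pool 479/1208 = 39.7%, the early-round pool 436/1365 = 31.9% → the in-state pool
The in-state pool wins overall and in every department group — no reversal.

No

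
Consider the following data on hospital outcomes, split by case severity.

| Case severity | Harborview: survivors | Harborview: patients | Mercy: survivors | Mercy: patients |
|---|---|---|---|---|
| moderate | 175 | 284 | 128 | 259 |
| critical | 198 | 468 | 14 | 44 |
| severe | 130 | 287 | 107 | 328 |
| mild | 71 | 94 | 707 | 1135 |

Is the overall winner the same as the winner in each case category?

No

Moderate: Harborview 175/284 = 61.6%, Mercy 128/259 = 49.4% → Harborview
Critical: Harborview 198/468 = 42.3%, Mercy 14/44 = 31.8% → Harborview
Severe: Harborview 130/287 = 45.3%, Mercy 107/328 = 32.6% → Harborview
Mild: Harborview 71/94 = 75.5%, Mercy 707/1135 = 62.3% → Harborview
Overall: Harborview 574/1133 = 50.7%, Mercy 956/1766 = 54.1% → Mercy
Harborview wins each case group but Mercy wins overall — the comparison reverses. Harborview's patients skew toward critical, which has a lower base rate.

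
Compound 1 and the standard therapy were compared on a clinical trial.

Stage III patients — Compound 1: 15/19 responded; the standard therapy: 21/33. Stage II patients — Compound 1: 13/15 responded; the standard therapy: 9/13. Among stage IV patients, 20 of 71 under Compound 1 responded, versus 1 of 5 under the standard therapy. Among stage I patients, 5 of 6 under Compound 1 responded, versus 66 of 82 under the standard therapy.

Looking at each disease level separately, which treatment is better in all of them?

Compound 1

Stage III: Compound 1 15/19 = 78.9%, the standard therapy 21/33 = 63.6% → Compound 1
Stage II: Compound 1 13/15 = 86.7%, the standard therapy 9/13 = 69.2% → Compound 1
Stage IV: Compound 1 20/71 = 28.2%, the standard therapy 1/5 = 20.0% → Compound 1
Stage I: Compound 1 5/6 = 83.3%, the standard therapy 66/82 = 80.5% → Compound 1
Compound 1 has the higher rate in all 4 groups.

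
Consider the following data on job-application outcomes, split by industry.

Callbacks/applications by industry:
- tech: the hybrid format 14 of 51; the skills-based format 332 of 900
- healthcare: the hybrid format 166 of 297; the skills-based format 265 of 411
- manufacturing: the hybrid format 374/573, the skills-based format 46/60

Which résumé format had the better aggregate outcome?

the hybrid format

Tech: the hybrid format 14/51 = 27.5%, the skills-based format 332/900 = 36.9% → the skills-based format
Healthcare: the hybrid format 166/297 = 55.9%, the skills-based format 265/411 = 64.5% → the skills-based format
Manufacturing: the hybrid format 374/573 = 65.3%, the skills-based format 46/60 = 76.7% → the skills-based format
Overall: the hybrid format 554/921 = 60.2%, the skills-based format 643/1371 = 46.9% → the hybrid format
(The skills-based format wins every industry group but the hybrid format wins overall — the skills-based format's applications skew toward the low-rate tech group.)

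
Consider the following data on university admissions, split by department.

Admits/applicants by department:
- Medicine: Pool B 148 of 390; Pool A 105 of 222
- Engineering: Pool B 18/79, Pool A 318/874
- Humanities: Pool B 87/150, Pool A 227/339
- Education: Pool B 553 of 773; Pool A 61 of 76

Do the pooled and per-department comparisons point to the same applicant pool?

Medicine: Pool B 148/390 = 37.9%, Pool A 105/222 = 47.3% → Pool A
Engineering: Pool B 18/79 = 22.8%, Pool A 318/874 = 36.4% → Pool A
Humanities: Pool B 87/150 = 58.0%, Pool A 227/339 = 67.0% → Pool A
Education: Pool B 553/773 = 71.5%, Pool A 61/76 = 80.3% → Pool A
Overall: Pool B 806/1392 = 57.9%, Pool A 711/1511 = 47.1% → Pool B
Pool A wins each department group but Pool B wins overall — the comparison reverses. Pool A's applicants skew toward Engineering, which has a lower base rate.

No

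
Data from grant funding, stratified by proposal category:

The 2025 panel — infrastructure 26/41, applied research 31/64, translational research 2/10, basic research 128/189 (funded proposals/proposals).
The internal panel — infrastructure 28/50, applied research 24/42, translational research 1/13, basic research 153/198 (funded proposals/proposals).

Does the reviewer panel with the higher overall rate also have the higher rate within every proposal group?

No

Infrastructure: the 2025 panel 26/41 = 63.4%, the internal panel 28/50 = 56.0% → the 2025 panel
Applied research: the 2025 panel 31/64 = 48.4%, the internal panel 24/42 = 57.1% → the internal panel
Translational research: the 2025 panel 2/10 = 20.0%, the internal panel 1/13 = 7.7% → the 2025 panel
Basic research: the 2025 panel 128/189 = 67.7%, the internal panel 153/198 = 77.3% → the internal panel
Overall: the 2025 panel 187/304 = 61.5%, the internal panel 206/303 = 68.0% → the internal panel
Neither sweeps: the 2025 panel wins 2 of 4 groups, the internal panel wins 2. The internal panel wins overall but not every group — no Simpson reversal.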